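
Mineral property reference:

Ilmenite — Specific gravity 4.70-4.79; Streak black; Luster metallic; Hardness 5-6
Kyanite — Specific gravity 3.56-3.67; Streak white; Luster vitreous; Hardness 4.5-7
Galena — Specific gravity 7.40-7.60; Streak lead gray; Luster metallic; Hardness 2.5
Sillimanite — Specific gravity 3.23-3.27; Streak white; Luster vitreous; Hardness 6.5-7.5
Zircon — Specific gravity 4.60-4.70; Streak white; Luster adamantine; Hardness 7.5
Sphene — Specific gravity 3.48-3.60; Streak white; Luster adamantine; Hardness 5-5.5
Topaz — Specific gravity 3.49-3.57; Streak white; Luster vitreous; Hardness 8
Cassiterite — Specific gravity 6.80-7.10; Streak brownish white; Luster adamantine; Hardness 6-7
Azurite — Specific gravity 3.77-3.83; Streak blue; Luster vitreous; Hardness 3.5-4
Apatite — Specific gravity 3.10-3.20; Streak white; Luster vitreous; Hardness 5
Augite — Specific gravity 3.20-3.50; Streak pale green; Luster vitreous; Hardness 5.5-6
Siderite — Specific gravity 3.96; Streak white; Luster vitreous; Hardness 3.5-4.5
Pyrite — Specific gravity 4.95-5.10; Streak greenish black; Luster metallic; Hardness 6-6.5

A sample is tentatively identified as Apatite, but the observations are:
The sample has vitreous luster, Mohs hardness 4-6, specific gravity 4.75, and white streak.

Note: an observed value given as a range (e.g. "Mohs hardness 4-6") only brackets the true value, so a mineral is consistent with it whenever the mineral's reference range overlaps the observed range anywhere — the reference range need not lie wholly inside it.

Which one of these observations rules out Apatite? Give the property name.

Vitreous luster: Apatite has vitreous luster — matches.
Mohs hardness 4-6: Apatite has hardness 5 — matches.
Specific gravity 4.75: Apatite has SG 3.10-3.20 — does not match.
White streak: Apatite has white streak — matches.
Only the specific gravity is inconsistent.

specific gravity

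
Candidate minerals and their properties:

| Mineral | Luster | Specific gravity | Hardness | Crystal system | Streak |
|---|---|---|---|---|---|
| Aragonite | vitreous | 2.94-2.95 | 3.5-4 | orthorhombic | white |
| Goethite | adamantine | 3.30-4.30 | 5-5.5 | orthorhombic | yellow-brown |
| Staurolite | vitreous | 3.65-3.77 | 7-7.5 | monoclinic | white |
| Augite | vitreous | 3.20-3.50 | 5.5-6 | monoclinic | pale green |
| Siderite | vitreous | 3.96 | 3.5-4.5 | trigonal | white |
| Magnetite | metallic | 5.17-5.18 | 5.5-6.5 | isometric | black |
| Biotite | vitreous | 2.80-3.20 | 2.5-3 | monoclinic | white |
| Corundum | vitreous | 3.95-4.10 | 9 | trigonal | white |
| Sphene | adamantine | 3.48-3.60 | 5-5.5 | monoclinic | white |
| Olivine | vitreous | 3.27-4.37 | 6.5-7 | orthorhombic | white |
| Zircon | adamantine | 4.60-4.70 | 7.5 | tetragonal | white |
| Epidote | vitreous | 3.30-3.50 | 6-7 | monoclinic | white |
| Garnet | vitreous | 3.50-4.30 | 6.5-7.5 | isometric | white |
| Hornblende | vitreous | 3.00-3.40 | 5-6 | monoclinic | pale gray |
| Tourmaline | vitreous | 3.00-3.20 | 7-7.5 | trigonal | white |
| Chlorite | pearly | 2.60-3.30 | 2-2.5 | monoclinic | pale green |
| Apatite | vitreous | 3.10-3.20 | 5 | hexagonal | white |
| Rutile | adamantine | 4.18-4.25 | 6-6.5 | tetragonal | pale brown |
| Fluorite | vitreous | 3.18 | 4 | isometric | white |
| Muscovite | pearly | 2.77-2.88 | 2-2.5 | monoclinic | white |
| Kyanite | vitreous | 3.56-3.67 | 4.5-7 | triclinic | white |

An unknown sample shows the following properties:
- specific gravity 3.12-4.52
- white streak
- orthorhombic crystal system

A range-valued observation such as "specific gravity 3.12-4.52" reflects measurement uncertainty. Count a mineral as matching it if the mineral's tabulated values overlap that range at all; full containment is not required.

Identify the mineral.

Olivine

Specific gravity 3.12-4.52 rules out Aragonite, Magnetite, Zircon, Muscovite.
White streak is inconsistent with Goethite, Augite, Hornblende, Chlorite, Rutile.
Orthorhombic crystal system — only Olivine remains.
Only Olivine satisfies all observations.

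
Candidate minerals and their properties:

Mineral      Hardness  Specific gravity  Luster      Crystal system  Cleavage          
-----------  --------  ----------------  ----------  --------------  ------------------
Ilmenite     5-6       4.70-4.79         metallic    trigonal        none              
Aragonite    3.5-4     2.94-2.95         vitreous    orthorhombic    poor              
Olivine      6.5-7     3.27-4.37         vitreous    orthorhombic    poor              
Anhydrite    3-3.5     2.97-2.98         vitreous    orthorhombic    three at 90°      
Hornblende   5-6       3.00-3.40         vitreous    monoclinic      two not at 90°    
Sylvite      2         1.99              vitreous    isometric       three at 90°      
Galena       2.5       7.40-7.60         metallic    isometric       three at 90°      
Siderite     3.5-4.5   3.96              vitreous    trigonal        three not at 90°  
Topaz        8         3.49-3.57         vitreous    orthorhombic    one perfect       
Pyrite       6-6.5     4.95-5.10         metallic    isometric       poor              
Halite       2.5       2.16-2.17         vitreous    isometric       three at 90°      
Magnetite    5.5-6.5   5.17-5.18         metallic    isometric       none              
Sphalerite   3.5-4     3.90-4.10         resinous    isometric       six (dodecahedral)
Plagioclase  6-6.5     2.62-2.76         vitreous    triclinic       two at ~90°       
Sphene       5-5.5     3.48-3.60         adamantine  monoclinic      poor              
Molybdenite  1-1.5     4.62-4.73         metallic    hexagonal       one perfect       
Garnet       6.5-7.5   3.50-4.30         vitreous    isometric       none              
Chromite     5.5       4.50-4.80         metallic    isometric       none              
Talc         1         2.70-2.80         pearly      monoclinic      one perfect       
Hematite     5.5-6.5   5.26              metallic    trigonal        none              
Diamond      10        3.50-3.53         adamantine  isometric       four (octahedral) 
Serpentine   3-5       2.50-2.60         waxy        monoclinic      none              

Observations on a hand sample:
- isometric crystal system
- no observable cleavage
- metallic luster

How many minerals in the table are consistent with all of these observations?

Isometric crystal system: narrows the field to Sylvite, Galena, Pyrite, Halite, Magnetite, Sphalerite, Garnet, Chromite, Diamond.
No observable cleavage: leaves Magnetite, Garnet, Chromite.
Metallic luster excludes Garnet.
Consistent with every observation: Chromite, Magnetite.
That is 2 minerals.

2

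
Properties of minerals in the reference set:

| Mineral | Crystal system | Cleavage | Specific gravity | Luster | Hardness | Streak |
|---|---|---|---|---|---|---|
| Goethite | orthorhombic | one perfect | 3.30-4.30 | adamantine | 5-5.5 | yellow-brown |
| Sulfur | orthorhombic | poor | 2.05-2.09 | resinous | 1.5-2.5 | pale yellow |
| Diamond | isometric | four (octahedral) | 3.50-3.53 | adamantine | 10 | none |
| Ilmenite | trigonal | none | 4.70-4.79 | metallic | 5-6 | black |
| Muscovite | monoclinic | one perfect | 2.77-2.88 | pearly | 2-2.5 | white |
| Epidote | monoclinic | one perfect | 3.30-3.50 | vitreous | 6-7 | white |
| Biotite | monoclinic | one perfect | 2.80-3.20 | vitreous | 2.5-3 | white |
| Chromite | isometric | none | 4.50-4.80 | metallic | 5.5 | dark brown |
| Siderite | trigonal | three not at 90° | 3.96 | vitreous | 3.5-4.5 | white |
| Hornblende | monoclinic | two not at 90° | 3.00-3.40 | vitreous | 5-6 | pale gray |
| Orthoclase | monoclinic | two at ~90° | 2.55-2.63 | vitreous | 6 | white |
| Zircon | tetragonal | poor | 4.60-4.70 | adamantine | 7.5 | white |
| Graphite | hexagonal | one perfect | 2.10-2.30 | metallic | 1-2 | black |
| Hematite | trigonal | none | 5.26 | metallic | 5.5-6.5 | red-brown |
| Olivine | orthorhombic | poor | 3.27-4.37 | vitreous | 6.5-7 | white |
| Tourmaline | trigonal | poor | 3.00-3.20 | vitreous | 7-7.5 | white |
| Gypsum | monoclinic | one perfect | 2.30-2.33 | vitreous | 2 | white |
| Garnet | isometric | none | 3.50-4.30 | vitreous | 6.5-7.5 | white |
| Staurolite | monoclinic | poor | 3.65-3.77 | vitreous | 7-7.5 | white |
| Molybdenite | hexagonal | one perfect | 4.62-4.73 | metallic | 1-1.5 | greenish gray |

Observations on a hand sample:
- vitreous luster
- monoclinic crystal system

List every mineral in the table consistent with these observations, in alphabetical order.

Vitreous luster — narrows the field to Epidote, Biotite, Siderite, Hornblende, Orthoclase, Olivine, Tourmaline, Gypsum, Garnet, Staurolite.
Monoclinic crystal system rules out Siderite, Olivine, Tourmaline, Garnet.
Remaining candidates: Biotite, Epidote, Gypsum, Hornblende, Orthoclase, Staurolite.

Biotite, Epidote, Gypsum, Hornblende, Orthoclase, Staurolite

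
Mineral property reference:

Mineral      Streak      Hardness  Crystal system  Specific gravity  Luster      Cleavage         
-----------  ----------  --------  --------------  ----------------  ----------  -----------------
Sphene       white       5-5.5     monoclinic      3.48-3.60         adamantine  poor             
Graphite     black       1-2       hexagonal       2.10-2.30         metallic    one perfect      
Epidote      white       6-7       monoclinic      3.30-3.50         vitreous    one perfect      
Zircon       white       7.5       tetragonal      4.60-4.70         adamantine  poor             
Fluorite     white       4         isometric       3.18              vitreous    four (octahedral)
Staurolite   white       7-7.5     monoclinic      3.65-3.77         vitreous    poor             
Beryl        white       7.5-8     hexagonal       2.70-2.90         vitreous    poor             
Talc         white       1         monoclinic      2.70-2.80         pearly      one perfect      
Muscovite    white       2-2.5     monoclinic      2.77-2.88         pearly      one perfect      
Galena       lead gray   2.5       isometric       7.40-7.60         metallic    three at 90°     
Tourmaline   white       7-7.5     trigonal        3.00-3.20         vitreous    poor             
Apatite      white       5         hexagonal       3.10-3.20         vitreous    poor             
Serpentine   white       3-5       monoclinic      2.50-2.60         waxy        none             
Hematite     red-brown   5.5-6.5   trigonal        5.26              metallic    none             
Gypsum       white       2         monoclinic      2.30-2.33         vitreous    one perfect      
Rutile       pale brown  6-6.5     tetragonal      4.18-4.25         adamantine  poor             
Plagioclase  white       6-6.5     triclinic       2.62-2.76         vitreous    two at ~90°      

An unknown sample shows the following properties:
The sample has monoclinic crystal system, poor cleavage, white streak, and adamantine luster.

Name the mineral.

Sphene

Monoclinic crystal system — only Sphene, Epidote, Staurolite, Talc, Muscovite, Serpentine, Gypsum remain.
Poor cleavage — leaves Sphene, Staurolite.
White streak — every remaining candidate is consistent.
Adamantine luster eliminates Staurolite.
Only Sphene satisfies all observations.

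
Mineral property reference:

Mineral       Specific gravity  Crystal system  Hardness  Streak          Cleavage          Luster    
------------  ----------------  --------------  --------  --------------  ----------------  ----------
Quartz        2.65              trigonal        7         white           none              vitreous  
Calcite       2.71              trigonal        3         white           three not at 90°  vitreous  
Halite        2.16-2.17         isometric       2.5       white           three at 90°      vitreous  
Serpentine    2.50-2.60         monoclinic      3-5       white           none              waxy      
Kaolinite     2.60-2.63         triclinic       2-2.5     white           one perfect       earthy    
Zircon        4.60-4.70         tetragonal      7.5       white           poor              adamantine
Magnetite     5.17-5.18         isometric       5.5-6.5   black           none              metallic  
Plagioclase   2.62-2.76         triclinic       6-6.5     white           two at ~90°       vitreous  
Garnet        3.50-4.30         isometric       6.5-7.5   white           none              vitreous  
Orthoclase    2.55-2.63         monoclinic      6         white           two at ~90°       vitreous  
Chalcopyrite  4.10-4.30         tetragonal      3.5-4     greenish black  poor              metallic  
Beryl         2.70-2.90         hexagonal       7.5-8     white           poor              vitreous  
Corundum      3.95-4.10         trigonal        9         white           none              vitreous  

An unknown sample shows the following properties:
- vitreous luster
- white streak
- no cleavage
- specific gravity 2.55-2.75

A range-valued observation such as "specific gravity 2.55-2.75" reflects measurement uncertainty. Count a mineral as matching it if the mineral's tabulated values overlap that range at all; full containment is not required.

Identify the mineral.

Quartz

Vitreous luster is inconsistent with Serpentine, Kaolinite, Zircon, Magnetite, Chalcopyrite.
White streak — every remaining candidate is consistent.
No cleavage — narrows the field to Quartz, Garnet, Corundum.
Specific gravity 2.55-2.75 — Quartz remains.
Quartz is the sole remaining match.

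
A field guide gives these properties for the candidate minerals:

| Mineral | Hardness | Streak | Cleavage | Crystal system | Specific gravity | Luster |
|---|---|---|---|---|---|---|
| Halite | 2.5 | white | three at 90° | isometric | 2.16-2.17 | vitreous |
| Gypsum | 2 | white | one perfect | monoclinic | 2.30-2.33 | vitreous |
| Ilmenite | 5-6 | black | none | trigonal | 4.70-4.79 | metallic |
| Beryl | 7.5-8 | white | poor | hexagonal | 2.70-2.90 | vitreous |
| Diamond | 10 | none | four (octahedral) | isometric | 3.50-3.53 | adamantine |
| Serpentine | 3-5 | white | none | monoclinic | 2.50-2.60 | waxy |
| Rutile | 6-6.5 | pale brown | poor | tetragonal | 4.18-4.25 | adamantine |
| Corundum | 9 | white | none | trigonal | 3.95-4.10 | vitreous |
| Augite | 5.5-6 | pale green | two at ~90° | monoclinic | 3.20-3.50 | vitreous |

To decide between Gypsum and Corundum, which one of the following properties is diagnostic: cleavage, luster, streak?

Cleavage: Gypsum one perfect, Corundum none — different.
Luster: both vitreous — same for both.
Streak: both white — same for both.
Of the listed properties, cleavage is the one that separates them.

cleavage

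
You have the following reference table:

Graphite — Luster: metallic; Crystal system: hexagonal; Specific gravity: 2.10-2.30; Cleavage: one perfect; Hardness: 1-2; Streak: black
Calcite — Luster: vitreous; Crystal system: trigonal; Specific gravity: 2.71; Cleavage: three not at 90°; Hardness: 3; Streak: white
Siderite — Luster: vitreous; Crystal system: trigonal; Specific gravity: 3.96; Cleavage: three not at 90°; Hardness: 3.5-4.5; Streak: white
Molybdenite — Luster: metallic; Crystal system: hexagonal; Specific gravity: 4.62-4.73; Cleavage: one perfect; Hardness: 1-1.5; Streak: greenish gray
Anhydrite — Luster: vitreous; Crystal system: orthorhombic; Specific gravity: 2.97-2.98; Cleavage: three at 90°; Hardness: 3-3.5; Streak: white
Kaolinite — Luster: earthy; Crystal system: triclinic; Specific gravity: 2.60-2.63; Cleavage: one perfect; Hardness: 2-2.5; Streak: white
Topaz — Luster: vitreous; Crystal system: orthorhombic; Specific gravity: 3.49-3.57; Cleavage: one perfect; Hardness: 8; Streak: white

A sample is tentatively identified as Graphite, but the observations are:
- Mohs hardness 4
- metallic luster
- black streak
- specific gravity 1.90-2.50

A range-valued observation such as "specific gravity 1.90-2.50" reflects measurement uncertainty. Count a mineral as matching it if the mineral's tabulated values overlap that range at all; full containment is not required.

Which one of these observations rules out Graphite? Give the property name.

Mohs hardness 4: Graphite has hardness 1-2 — inconsistent.
Metallic luster: Graphite has metallic luster — consistent.
Black streak: Graphite has black streak — consistent.
Specific gravity 1.90-2.50: Graphite has SG 2.10-2.30 — consistent.
Everything matches except the hardness.

hardness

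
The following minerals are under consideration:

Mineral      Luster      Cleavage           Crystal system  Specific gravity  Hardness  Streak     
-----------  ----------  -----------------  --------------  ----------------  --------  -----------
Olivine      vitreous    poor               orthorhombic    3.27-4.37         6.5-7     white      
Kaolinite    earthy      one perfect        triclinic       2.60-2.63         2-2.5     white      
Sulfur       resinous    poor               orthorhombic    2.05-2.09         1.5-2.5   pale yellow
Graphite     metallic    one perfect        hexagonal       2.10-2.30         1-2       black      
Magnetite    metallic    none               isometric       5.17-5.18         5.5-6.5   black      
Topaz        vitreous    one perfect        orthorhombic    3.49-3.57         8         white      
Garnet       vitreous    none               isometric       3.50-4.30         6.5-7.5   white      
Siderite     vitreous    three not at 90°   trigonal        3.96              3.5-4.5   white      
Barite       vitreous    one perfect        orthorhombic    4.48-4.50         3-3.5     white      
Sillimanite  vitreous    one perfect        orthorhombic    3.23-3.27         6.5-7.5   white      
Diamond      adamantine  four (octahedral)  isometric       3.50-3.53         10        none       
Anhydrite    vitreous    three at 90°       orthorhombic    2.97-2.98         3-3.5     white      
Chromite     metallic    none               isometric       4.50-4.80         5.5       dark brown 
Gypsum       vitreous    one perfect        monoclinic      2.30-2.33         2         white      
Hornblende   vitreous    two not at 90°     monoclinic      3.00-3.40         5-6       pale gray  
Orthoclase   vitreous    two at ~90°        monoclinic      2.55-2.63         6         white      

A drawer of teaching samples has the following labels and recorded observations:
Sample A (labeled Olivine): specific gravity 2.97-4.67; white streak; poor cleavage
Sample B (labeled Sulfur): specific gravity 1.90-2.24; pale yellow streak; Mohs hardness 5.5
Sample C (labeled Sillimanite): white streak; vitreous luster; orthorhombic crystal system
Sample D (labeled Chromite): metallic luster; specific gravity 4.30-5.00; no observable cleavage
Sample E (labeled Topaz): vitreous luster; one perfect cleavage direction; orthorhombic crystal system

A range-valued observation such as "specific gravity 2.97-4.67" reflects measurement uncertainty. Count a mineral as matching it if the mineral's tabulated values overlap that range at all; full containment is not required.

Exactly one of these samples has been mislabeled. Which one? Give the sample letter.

Sample A: observations are consistent with Olivine.
Sample B: Sulfur has hardness 1.5-2.5, but the record shows Mohs hardness 5.5 — this label is wrong.
Sample C: observations are consistent with Sillimanite.
Sample D: observations are consistent with Chromite.
Sample E: observations are consistent with Topaz.
Sample B is the mislabeled one.

B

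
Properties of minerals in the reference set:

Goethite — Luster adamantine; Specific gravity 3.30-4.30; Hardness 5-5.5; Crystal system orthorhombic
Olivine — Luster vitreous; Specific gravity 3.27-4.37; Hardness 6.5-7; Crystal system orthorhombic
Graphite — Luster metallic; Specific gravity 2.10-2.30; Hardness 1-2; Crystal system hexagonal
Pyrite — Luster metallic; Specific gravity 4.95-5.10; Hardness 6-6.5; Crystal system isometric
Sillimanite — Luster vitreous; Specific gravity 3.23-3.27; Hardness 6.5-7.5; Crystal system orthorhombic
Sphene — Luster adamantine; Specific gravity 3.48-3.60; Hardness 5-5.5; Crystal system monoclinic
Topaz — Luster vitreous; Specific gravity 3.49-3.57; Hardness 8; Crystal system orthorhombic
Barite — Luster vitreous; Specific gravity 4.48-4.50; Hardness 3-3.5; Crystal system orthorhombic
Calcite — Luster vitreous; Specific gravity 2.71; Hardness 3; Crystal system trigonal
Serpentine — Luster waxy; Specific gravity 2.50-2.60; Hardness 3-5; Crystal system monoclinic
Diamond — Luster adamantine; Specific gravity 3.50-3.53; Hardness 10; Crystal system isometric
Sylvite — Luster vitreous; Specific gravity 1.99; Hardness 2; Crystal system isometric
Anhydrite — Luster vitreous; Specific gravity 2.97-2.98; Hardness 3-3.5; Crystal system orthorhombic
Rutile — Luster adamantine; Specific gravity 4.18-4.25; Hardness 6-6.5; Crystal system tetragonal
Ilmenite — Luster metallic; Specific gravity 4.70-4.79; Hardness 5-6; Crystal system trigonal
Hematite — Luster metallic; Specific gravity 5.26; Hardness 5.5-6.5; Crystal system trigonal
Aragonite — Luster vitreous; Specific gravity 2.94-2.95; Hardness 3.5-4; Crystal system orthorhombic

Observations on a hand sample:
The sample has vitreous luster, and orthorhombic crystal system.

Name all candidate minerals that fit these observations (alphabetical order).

Vitreous luster — only Olivine, Sillimanite, Topaz, Barite, Calcite, Sylvite, Anhydrite, Aragonite remain.
Orthorhombic crystal system is inconsistent with Calcite, Sylvite.
The minerals that satisfy all observations are Anhydrite, Aragonite, Barite, Olivine, Sillimanite, Topaz.

Anhydrite, Aragonite, Barite, Olivine, Sillimanite, Topaz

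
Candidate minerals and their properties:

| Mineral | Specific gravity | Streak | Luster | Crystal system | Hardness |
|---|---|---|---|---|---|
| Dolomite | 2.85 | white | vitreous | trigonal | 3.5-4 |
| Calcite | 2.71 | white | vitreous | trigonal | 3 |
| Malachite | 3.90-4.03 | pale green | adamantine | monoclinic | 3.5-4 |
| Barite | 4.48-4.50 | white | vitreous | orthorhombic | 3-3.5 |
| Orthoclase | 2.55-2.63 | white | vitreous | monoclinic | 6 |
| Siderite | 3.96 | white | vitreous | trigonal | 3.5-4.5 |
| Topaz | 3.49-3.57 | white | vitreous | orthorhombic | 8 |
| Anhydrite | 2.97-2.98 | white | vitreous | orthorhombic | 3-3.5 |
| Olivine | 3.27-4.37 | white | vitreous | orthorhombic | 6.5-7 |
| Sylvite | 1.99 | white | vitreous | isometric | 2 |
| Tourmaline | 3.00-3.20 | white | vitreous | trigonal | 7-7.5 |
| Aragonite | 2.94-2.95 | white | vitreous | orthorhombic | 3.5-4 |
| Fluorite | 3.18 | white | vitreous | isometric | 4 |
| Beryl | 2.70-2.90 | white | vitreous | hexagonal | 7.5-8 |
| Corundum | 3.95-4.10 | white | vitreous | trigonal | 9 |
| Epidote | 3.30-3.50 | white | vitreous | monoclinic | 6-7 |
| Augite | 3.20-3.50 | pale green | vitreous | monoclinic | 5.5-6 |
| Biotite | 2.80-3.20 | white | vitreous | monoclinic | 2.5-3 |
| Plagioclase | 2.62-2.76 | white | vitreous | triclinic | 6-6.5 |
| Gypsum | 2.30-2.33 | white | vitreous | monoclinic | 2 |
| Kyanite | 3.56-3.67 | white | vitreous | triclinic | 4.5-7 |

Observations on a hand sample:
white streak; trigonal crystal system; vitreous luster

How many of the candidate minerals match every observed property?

5

White streak rules out Malachite, Augite.
Trigonal crystal system — only Dolomite, Calcite, Siderite, Tourmaline, Corundum remain.
Vitreous luster — no further eliminations.
Consistent with every observation: Calcite, Corundum, Dolomite, Siderite, Tourmaline.
That is 5 minerals.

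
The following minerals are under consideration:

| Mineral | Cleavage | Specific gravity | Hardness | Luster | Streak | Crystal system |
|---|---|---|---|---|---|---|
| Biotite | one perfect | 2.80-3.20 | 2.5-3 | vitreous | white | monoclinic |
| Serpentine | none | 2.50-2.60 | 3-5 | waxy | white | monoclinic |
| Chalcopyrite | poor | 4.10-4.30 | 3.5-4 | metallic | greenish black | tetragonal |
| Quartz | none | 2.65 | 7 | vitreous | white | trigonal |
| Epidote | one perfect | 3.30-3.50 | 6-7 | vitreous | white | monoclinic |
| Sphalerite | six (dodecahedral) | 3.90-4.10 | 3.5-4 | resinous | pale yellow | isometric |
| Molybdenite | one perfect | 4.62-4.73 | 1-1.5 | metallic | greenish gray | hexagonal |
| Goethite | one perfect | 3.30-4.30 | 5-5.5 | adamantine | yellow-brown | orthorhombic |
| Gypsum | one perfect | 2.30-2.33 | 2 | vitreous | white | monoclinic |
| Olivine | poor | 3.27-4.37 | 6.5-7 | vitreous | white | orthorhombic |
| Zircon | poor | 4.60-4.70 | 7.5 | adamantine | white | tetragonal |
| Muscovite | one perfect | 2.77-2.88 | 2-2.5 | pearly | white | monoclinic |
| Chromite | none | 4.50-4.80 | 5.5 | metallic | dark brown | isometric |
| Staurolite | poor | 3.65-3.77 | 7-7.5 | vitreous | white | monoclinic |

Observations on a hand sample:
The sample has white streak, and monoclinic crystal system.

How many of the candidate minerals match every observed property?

6

White streak rules out Chalcopyrite, Sphalerite, Molybdenite, Goethite, Chromite.
Monoclinic crystal system excludes Quartz, Olivine, Zircon.
Remaining candidates: Biotite, Epidote, Gypsum, Muscovite, Serpentine, Staurolite.
That is 6 minerals.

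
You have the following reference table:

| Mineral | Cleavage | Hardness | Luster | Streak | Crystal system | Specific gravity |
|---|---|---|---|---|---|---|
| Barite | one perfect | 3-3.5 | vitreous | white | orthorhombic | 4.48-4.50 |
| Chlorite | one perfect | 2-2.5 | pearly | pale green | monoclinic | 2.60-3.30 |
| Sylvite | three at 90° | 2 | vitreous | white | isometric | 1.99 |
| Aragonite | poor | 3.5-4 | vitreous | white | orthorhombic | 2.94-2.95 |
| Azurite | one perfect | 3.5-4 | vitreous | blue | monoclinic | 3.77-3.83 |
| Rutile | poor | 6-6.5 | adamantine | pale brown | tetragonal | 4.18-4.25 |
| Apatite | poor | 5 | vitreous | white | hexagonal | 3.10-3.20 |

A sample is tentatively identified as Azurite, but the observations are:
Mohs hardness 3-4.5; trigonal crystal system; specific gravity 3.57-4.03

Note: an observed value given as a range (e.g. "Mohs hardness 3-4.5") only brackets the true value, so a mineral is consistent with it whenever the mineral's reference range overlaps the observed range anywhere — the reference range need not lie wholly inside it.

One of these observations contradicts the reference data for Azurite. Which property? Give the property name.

crystal system

Mohs hardness 3-4.5: Azurite has hardness 3.5-4 — matches.
Trigonal crystal system: Azurite has monoclinic system — inconsistent.
Specific gravity 3.57-4.03: Azurite has SG 3.77-3.83 — matches.
Everything matches except the crystal system.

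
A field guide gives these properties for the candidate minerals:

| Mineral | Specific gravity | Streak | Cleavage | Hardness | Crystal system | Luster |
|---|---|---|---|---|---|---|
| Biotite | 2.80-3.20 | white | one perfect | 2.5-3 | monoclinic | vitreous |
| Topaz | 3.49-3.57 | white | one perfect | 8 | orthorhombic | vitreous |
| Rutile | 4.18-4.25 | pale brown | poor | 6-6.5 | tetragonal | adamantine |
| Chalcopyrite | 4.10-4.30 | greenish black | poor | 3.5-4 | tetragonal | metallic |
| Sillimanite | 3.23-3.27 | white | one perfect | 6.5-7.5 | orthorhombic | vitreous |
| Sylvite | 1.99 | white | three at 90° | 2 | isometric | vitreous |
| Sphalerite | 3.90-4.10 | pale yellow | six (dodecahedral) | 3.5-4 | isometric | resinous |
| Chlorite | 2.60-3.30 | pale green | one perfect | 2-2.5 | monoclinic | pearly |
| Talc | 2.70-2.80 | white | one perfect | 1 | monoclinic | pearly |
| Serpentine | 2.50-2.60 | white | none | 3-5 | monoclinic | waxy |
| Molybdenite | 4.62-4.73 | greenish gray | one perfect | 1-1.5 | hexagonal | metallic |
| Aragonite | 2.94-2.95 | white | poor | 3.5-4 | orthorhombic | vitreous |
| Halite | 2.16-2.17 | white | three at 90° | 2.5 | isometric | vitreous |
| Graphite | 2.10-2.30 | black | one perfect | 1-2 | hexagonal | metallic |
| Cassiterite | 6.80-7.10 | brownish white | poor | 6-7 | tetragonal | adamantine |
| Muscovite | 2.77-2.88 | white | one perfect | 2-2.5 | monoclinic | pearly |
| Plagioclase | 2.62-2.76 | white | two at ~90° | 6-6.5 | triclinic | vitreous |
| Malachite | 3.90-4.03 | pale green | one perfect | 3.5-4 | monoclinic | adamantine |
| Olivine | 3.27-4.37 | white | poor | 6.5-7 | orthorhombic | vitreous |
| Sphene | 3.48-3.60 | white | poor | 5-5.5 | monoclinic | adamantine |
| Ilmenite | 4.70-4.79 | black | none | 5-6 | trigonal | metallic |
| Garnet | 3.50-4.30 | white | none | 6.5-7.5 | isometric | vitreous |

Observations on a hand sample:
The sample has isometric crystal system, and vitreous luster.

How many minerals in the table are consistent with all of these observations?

3

Isometric crystal system — only Sylvite, Sphalerite, Halite, Garnet remain.
Vitreous luster is inconsistent with Sphalerite.
Consistent with every observation: Garnet, Halite, Sylvite.
That is 3 minerals.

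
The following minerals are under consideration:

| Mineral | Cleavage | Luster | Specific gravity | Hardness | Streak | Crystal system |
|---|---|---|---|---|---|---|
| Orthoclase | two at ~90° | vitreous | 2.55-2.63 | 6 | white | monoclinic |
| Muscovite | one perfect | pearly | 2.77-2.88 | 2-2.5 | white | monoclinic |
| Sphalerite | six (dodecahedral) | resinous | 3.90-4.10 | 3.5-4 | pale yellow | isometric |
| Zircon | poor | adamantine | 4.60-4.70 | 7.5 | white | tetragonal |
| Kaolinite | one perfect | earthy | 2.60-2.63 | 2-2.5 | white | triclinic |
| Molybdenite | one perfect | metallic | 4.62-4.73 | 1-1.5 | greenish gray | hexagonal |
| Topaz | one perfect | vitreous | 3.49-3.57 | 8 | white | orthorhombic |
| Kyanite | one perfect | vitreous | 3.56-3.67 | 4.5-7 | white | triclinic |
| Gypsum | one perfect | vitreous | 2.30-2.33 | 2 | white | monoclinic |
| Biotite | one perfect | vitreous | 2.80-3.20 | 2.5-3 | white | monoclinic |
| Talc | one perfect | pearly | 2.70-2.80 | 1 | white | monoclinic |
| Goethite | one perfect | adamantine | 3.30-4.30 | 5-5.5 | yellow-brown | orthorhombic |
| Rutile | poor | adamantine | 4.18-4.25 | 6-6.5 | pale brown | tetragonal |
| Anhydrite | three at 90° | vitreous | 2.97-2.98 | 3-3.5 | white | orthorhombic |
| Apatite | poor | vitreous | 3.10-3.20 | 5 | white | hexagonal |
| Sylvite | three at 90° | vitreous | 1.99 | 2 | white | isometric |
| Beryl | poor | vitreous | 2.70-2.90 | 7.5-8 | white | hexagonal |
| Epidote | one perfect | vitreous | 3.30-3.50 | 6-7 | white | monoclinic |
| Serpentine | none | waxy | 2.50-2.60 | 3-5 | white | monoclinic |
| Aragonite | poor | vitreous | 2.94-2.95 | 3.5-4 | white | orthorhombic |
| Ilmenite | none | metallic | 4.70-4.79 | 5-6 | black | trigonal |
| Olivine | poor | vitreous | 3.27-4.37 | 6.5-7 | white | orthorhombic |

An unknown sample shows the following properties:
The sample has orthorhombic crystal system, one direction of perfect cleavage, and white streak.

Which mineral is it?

Topaz

Orthorhombic crystal system — only Topaz, Goethite, Anhydrite, Aragonite, Olivine remain.
One direction of perfect cleavage — leaves Topaz, Goethite.
White streak eliminates Goethite.
Topaz is the sole remaining match.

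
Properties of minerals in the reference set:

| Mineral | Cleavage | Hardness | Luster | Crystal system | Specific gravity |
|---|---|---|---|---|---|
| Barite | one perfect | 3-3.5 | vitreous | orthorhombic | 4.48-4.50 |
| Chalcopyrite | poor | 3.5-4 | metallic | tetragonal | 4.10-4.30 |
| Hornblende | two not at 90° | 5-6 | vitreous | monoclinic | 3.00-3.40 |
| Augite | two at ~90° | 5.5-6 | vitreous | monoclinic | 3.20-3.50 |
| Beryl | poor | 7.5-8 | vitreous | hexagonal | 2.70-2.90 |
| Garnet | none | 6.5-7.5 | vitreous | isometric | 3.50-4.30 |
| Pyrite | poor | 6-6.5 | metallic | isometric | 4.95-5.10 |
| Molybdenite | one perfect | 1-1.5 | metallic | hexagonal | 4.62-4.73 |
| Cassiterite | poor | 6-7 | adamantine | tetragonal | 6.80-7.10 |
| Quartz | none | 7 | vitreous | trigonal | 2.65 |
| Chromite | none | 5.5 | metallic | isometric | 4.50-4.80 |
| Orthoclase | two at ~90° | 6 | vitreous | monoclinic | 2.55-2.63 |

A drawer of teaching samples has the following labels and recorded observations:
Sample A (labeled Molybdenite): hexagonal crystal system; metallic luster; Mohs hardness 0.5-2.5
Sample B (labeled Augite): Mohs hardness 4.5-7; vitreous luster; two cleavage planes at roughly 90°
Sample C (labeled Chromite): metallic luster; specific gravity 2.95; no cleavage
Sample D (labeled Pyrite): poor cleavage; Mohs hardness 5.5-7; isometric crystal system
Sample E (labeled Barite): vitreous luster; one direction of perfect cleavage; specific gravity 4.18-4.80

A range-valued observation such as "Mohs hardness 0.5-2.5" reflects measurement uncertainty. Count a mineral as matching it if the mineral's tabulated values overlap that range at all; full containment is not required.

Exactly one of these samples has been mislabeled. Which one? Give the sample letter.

Sample A: nothing contradicts Molybdenite.
Sample B: nothing contradicts Augite.
Sample C: Chromite has SG 4.50-4.80, but the record shows specific gravity 2.95 — this label is wrong.
Sample D: nothing contradicts Pyrite.
Sample E: nothing contradicts Barite.
Sample C is the mislabeled one.

C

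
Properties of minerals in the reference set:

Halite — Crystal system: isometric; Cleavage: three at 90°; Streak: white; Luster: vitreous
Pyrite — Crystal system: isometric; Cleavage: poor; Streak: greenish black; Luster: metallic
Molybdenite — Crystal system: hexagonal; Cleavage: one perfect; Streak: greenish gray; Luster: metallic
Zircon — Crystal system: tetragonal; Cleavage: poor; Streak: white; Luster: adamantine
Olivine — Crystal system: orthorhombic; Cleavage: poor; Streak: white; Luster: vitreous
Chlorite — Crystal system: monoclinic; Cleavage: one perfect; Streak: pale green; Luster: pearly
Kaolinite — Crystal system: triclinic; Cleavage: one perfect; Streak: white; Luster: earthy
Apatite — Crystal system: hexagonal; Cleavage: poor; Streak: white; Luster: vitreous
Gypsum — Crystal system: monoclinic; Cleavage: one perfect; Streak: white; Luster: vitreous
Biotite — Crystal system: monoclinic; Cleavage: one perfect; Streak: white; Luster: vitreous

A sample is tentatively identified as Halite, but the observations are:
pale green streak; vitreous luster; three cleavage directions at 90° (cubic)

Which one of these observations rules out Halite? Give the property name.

streak

Pale green streak: Halite has white streak — does not match.
Vitreous luster: Halite has vitreous luster — consistent.
Three cleavage directions at 90° (cubic): Halite has cleavage three at 90° — consistent.
Everything matches except the streak.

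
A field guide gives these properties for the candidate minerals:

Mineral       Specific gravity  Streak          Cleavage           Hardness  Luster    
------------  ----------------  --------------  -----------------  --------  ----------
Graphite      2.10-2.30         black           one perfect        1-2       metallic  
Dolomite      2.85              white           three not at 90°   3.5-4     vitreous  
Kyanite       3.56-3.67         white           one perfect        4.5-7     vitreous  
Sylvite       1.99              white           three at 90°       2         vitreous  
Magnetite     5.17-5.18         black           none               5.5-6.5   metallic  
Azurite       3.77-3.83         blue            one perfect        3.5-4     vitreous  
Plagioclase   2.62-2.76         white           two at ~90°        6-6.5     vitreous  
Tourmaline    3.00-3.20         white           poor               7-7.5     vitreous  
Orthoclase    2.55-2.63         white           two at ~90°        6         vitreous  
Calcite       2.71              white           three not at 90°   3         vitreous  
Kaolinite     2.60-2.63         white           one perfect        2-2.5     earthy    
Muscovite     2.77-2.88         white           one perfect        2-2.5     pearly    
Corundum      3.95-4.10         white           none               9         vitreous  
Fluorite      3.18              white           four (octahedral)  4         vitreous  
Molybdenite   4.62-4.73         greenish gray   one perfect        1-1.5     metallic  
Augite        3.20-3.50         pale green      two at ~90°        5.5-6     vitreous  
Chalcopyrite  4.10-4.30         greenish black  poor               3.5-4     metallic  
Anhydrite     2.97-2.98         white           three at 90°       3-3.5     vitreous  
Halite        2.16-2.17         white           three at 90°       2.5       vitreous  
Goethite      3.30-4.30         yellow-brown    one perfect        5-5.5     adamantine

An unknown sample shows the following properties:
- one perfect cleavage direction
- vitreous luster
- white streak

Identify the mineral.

Kyanite

One perfect cleavage direction: only Graphite, Kyanite, Azurite, Kaolinite, Muscovite, Molybdenite, Goethite remain.
Vitreous luster: Kyanite, Azurite remain.
White streak rules out Azurite.
The only mineral consistent with every observation is Kyanite.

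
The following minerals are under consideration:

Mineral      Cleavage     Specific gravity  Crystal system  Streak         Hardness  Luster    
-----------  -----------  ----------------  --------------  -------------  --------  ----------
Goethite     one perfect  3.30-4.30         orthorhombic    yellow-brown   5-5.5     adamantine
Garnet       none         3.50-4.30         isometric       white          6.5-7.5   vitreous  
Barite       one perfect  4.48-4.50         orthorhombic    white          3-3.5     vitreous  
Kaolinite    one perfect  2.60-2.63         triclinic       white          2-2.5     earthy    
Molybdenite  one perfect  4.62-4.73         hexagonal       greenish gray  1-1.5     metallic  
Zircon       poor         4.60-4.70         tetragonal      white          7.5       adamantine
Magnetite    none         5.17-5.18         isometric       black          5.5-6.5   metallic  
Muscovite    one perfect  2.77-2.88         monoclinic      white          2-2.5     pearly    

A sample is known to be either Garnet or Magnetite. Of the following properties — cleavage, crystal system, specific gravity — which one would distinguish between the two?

specific gravity

Cleavage: both none — same for both.
Crystal system: both isometric — same for both.
Specific gravity: Garnet 3.50-4.30, Magnetite 5.17-5.18 — distinct.
Specific gravity is the diagnostic property here.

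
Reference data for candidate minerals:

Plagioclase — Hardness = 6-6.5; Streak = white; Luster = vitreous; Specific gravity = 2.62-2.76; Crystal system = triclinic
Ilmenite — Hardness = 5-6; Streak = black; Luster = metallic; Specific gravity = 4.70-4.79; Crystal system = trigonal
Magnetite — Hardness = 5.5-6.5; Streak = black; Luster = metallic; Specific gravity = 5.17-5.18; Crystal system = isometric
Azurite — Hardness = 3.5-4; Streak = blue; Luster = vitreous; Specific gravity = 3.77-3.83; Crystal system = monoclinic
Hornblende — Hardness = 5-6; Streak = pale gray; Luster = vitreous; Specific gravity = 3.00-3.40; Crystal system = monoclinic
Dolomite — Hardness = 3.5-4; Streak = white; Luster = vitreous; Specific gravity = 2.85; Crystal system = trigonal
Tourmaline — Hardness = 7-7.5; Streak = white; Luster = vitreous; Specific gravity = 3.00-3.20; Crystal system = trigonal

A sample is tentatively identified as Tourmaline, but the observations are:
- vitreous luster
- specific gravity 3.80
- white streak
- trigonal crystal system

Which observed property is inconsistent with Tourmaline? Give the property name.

specific gravity

Vitreous luster: Tourmaline has vitreous luster — matches.
Specific gravity 3.80: Tourmaline has SG 3.00-3.20 — outside the reference range.
White streak: Tourmaline has white streak — matches.
Trigonal crystal system: Tourmaline has trigonal system — matches.
The specific gravity is the one property that does not fit.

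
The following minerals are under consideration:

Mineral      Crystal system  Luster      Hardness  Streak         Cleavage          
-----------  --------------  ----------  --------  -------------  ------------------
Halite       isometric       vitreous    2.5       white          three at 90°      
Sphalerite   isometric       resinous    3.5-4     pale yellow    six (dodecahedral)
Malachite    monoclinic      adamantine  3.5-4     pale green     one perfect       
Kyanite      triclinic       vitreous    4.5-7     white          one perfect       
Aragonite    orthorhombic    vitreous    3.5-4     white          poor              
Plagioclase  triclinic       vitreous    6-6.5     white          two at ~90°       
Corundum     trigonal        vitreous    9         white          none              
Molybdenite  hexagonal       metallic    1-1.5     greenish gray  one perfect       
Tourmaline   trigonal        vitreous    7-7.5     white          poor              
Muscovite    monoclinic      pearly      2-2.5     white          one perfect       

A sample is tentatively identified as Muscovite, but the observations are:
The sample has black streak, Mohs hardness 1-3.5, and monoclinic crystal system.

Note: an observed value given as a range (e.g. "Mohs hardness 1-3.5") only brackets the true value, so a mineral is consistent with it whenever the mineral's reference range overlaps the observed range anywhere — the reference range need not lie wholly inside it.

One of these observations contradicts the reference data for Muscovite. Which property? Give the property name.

streak

Black streak: Muscovite has white streak — does not match.
Mohs hardness 1-3.5: Muscovite has hardness 2-2.5 — matches.
Monoclinic crystal system: Muscovite has monoclinic system — matches.
Only the streak is inconsistent.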